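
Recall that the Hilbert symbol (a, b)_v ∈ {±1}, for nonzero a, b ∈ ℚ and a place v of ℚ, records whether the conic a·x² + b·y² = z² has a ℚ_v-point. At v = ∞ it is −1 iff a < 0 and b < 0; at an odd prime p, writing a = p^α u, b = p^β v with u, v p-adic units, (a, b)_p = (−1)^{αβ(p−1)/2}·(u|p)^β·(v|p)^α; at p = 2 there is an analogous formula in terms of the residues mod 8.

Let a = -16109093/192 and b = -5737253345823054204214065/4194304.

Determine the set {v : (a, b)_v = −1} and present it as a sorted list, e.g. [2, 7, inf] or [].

[3, 19, 29, inf]

Mod squares: a ≡ -8151, b ≡ -4785. Check v ∈ {∞, 2, 3, 5, 7, 11, 13, 19, 29}.
v=3: a=3^-1·(≡1), b=3^9·(≡1) mod 3; (1|3)=+1, (1|3)=+1; (−1)^{-1·9·1}·(+1)^9·(+1)^-1 = -1.
v=19: a=19^1·(≡14), b=19^4·(≡15) mod 19; (14|19)=-1, (15|19)=-1; (−1)^{1·4·9}·(-1)^4·(-1)^1 = -1.
v=2: v_2(a)=-6, v_2(b)=-22; units ≡ 1, 7 (mod 8); ε·ε+αω+βω = 0·1+-6·0+-22·0 ≡ 0  ⇒  (a,b)_2 = +1.
v=11: a=11^3·(≡6), b=11^3·(≡4) mod 11; (6|11)=-1, (4|11)=+1; (−1)^{3·3·5}·(-1)^3·(+1)^3 = +1.
v=29: a=29^0·(≡21), b=29^1·(≡13) mod 29; (21|29)=-1, (13|29)=+1; (−1)^{0·1·14}·(-1)^1·(+1)^0 = -1.
v=13: a=13^1·(≡9), b=13^6·(≡10) mod 13; (9|13)=+1, (10|13)=+1; (−1)^{1·6·6}·(+1)^6·(+1)^1 = +1.
v=5: a=5^0·(≡1), b=5^1·(≡3) mod 5; (1|5)=+1, (3|5)=-1; (−1)^{0·1·2}·(+1)^1·(-1)^0 = +1.
v=∞: -8151 < 0 and -4785 < 0  ⇒  (a,b)_∞ = -1.
v=7: a=7^2·(≡4), b=7^4·(≡5) mod 7; (4|7)=+1, (5|7)=-1; (−1)^{2·4·3}·(+1)^4·(-1)^2 = +1.
|Ram(-8151, -4785)| = 4, even; anisotropic at {3, 19, 29, ∞}.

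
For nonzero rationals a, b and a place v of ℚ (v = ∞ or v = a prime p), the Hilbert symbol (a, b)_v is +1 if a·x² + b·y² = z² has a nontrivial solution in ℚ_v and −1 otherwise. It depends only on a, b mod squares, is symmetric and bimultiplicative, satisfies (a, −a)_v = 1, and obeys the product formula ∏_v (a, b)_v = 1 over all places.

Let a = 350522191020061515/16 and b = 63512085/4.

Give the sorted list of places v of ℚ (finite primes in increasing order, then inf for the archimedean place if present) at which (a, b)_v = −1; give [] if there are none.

Mod squares: a ≡ 3315, b ≡ 4485. Check v ∈ {∞, 2, 3, 5, 7, 13, 17, 23}.
v=17: a=17^7·(≡2), b=17^2·(≡10) mod 17; (2|17)=+1, (10|17)=-1; (−1)^{7·2·8}·(+1)^2·(-1)^7 = -1.
v=5: a=5^1·(≡3), b=5^1·(≡3) mod 5; (3|5)=-1, (3|5)=-1; (−1)^{1·1·2}·(-1)^1·(-1)^1 = +1.
v=13: a=13^3·(≡6), b=13^1·(≡7) mod 13; (6|13)=-1, (7|13)=-1; (−1)^{3·1·6}·(-1)^1·(-1)^3 = +1.
v=∞: 3315 > 0 and 4485 > 0  ⇒  (a,b)_∞ = +1.
v=3: a=3^1·(≡1), b=3^1·(≡1) mod 3; (1|3)=+1, (1|3)=+1; (−1)^{1·1·1}·(+1)^1·(+1)^1 = -1.
v=2: v_2(a)=-4, v_2(b)=-2; units ≡ 3, 5 (mod 8); ε·ε+αω+βω = 1·0+-4·1+-2·1 ≡ 0  ⇒  (a,b)_2 = +1.
v=23: a=23^2·(≡8), b=23^1·(≡21) mod 23; (8|23)=+1, (21|23)=-1; (−1)^{2·1·11}·(+1)^1·(-1)^2 = +1.
v=7: a=7^2·(≡1), b=7^2·(≡6) mod 7; (1|7)=+1, (6|7)=-1; (−1)^{2·2·3}·(+1)^2·(-1)^2 = +1.
(3315, 4485 / ℚ) ramifies at {3, 17}: a division algebra.

[3, 17]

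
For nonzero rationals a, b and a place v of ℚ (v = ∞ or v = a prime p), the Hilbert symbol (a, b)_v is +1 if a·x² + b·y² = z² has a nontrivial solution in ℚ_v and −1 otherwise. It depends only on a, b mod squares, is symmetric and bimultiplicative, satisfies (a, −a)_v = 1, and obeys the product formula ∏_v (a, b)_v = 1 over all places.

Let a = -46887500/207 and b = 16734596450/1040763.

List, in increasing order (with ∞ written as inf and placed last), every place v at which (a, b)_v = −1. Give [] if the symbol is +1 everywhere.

(a, b) ≡ (-3565, 19734) mod (ℚ^×)²; places V = {2, 3, 5, 11, 13, 19, 23, 29, 31, ∞}.
(a,b)_11: α=2, u≡7; β=3, v≡3 (mod 11); (7|11)=-1, (3|11)=+1; sign (−1)^0·-1^3·+1^2 = -1.
(a,b)_13: α=0, u≡10; β=1, v≡4 (mod 13); (10|13)=+1, (4|13)=+1; sign (−1)^0·+1^1·+1^0 = +1.
(a,b)_∞: sgn(-3565)=−, sgn(19734)=+, so +1.
(a,b)_5: α=5, u≡3; β=2, v≡1 (mod 5); (3|5)=-1, (1|5)=+1; sign (−1)^0·-1^2·+1^5 = +1.
(a,b)_29: α=0, u≡12; β=2, v≡17 (mod 29); (12|29)=-1, (17|29)=-1; sign (−1)^0·-1^2·-1^0 = +1.
(a,b)_3: α=-2, u≡2; β=-1, v≡2 (mod 3); (2|3)=-1, (2|3)=-1; sign (−1)^0·-1^-1·-1^-2 = -1.
(a,b)_31: α=1, u≡1; β=-2, v≡1 (mod 31); (1|31)=+1, (1|31)=+1; sign (−1)^0·+1^-2·+1^1 = +1.
(a,b)_23: α=-1, u≡18; β=1, v≡5 (mod 23); (18|23)=+1, (5|23)=-1; sign (−1)^1·+1^1·-1^-1 = +1.
(a,b)_19: α=0, u≡11; β=-2, v≡3 (mod 19); (11|19)=+1, (3|19)=-1; sign (−1)^0·+1^-2·-1^0 = +1.
(a,b)_2: α=2, β=1; u≡3, v≡3 (mod 8); ε(u)ε(v)=1·1, αω(v)=2·1, βω(u)=1·1; sum ≡ 0  ⇒  +1.
|Ram(-3565, 19734)| = 2, even; anisotropic at {3, 11}.

[3, 11]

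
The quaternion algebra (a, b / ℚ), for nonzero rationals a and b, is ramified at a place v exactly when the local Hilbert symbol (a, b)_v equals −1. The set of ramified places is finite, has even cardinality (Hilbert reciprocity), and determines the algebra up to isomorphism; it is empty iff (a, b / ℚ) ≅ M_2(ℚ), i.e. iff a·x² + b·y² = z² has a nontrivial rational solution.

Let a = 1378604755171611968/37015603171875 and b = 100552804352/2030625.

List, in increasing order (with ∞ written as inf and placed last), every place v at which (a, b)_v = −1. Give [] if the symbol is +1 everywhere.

[3, 11]

Mod squares: a ≡ 231, b ≡ 2. Check v ∈ {∞, 2, 3, 5, 7, 11, 13, 17, 19, 29, 31}.
v=17: a=17^-2·(≡11), b=17^0·(≡8) mod 17; (11|17)=-1, (8|17)=+1; (−1)^{-2·0·8}·(-1)^0·(+1)^-2 = +1.
v=29: a=29^-2·(≡13), b=29^0·(≡2) mod 29; (13|29)=+1, (2|29)=-1; (−1)^{-2·0·14}·(+1)^0·(-1)^-2 = +1.
v=11: a=11^5·(≡8), b=11^2·(≡8) mod 11; (8|11)=-1, (8|11)=-1; (−1)^{5·2·5}·(-1)^2·(-1)^5 = -1.
v=31: a=31^2·(≡10), b=31^0·(≡2) mod 31; (10|31)=+1, (2|31)=+1; (−1)^{2·0·15}·(+1)^0·(+1)^2 = +1.
v=7: a=7^7·(≡3), b=7^4·(≡4) mod 7; (3|7)=-1, (4|7)=+1; (−1)^{7·4·3}·(-1)^4·(+1)^7 = +1.
v=2: v_2(a)=6, v_2(b)=11; units ≡ 7, 1 (mod 8); ε·ε+αω+βω = 1·0+6·0+11·0 ≡ 0  ⇒  (a,b)_2 = +1.
v=∞: 231 > 0 and 2 > 0  ⇒  (a,b)_∞ = +1.
v=5: a=5^-6·(≡1), b=5^-4·(≡3) mod 5; (1|5)=+1, (3|5)=-1; (−1)^{-6·-4·2}·(+1)^-4·(-1)^-6 = +1.
v=13: a=13^2·(≡1), b=13^2·(≡8) mod 13; (1|13)=+1, (8|13)=-1; (−1)^{2·2·6}·(+1)^2·(-1)^2 = +1.
v=19: a=19^-2·(≡3), b=19^-2·(≡12) mod 19; (3|19)=-1, (12|19)=-1; (−1)^{-2·-2·9}·(-1)^-2·(-1)^-2 = +1.
v=3: a=3^-3·(≡2), b=3^-2·(≡2) mod 3; (2|3)=-1, (2|3)=-1; (−1)^{-3·-2·1}·(-1)^-2·(-1)^-3 = -1.
(231, 2 / ℚ) ramifies at {3, 11}: a division algebra.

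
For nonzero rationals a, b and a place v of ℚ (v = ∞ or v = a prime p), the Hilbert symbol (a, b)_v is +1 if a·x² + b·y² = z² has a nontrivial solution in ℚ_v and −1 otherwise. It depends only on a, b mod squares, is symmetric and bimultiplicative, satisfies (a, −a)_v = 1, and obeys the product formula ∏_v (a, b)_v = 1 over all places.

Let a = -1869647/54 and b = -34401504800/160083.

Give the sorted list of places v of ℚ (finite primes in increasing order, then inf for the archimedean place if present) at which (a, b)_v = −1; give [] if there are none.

Mod squares: a ≡ -66378, b ≡ -2886. Check v ∈ {∞, 2, 3, 5, 7, 11, 13, 23, 37}.
v=23: a=23^1·(≡2), b=23^2·(≡4) mod 23; (2|23)=+1, (4|23)=+1; (−1)^{1·2·11}·(+1)^2·(+1)^1 = +1.
v=13: a=13^3·(≡10), b=13^3·(≡9) mod 13; (10|13)=+1, (9|13)=+1; (−1)^{3·3·6}·(+1)^3·(+1)^3 = +1.
v=∞: -66378 < 0 and -2886 < 0  ⇒  (a,b)_∞ = -1.
v=37: a=37^1·(≡5), b=37^1·(≡4) mod 37; (5|37)=-1, (4|37)=+1; (−1)^{1·1·18}·(-1)^1·(+1)^1 = -1.
v=3: a=3^-3·(≡2), b=3^-3·(≡1) mod 3; (2|3)=-1, (1|3)=+1; (−1)^{-3·-3·1}·(-1)^-3·(+1)^-3 = +1.
v=2: v_2(a)=-1, v_2(b)=5; units ≡ 3, 5 (mod 8); ε·ε+αω+βω = 1·0+-1·1+5·1 ≡ 0  ⇒  (a,b)_2 = +1.
v=5: a=5^0·(≡2), b=5^2·(≡1) mod 5; (2|5)=-1, (1|5)=+1; (−1)^{0·2·2}·(-1)^2·(+1)^0 = +1.
v=11: a=11^0·(≡10), b=11^-2·(≡10) mod 11; (10|11)=-1, (10|11)=-1; (−1)^{0·-2·5}·(-1)^-2·(-1)^0 = +1.
v=7: a=7^0·(≡5), b=7^-2·(≡6) mod 7; (5|7)=-1, (6|7)=-1; (−1)^{0·-2·3}·(-1)^-2·(-1)^0 = +1.
Ram(-66378, -2886) = {37, ∞}; no ℚ_37-point on the conic.

[37, inf]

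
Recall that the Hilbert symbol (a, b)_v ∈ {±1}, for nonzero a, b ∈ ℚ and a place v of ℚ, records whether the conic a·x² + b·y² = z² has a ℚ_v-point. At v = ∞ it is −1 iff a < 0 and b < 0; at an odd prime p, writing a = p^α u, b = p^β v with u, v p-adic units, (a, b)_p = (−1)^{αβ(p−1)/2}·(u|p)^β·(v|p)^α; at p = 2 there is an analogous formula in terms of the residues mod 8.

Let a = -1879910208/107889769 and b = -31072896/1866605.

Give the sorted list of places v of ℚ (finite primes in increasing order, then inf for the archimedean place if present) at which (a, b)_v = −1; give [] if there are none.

Mod squares: a ≡ -37, b ≡ -370. Check v ∈ {∞, 2, 3, 5, 11, 13, 17, 37, 47}.
v=13: a=13^-2·(≡11), b=13^-2·(≡2) mod 13; (11|13)=-1, (2|13)=-1; (−1)^{-2·-2·6}·(-1)^-2·(-1)^-2 = +1.
v=∞: -37 < 0 and -370 < 0  ⇒  (a,b)_∞ = -1.
v=5: a=5^0·(≡3), b=5^-1·(≡4) mod 5; (3|5)=-1, (4|5)=+1; (−1)^{0·-1·2}·(-1)^-1·(+1)^0 = -1.
v=47: a=47^-2·(≡38), b=47^-2·(≡21) mod 47; (38|47)=-1, (21|47)=+1; (−1)^{-2·-2·23}·(-1)^-2·(+1)^-2 = +1.
v=3: a=3^8·(≡2), b=3^8·(≡2) mod 3; (2|3)=-1, (2|3)=-1; (−1)^{8·8·1}·(-1)^8·(-1)^8 = +1.
v=17: a=17^-2·(≡10), b=17^0·(≡2) mod 17; (10|17)=-1, (2|17)=+1; (−1)^{-2·0·8}·(-1)^0·(+1)^-2 = +1.
v=37: a=37^1·(≡12), b=37^1·(≡7) mod 37; (12|37)=+1, (7|37)=+1; (−1)^{1·1·18}·(+1)^1·(+1)^1 = +1.
v=2: v_2(a)=6, v_2(b)=7; units ≡ 3, 7 (mod 8); ε·ε+αω+βω = 1·1+6·0+7·1 ≡ 0  ⇒  (a,b)_2 = +1.
v=11: a=11^2·(≡2), b=11^0·(≡9) mod 11; (2|11)=-1, (9|11)=+1; (−1)^{2·0·5}·(-1)^0·(+1)^2 = +1.
Ram(-37, -370) = {5, ∞}; no ℚ_5-point on the conic.

[5, inf]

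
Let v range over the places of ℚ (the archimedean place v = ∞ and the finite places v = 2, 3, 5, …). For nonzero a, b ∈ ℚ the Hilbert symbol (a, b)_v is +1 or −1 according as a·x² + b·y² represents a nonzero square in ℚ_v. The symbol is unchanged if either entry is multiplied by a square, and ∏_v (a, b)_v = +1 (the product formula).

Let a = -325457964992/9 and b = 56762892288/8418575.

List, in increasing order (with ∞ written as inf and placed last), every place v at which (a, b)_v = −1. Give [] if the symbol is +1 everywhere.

[29, 37]

(a, b) ≡ (-33263, 851) mod (ℚ^×)²; places V = {2, 3, 5, 11, 17, 23, 29, 31, 37, ∞}.
(a,b)_2: α=6, β=16; u≡1, v≡3 (mod 8); ε(u)ε(v)=0·1, αω(v)=6·1, βω(u)=16·0; sum ≡ 0  ⇒  +1.
(a,b)_17: α=2, u≡6; β=2, v≡1 (mod 17); (6|17)=-1, (1|17)=+1; sign (−1)^0·-1^2·+1^2 = +1.
(a,b)_23: α=2, u≡8; β=-1, v≡20 (mod 23); (8|23)=+1, (20|23)=-1; sign (−1)^0·+1^-1·-1^2 = +1.
(a,b)_37: α=1, u≡25; β=1, v≡20 (mod 37); (25|37)=+1, (20|37)=-1; sign (−1)^0·+1^1·-1^1 = -1.
(a,b)_∞: sgn(-33263)=−, sgn(851)=+, so +1.
(a,b)_31: α=1, u≡12; β=0, v≡7 (mod 31); (12|31)=-1, (7|31)=+1; sign (−1)^0·-1^0·+1^1 = +1.
(a,b)_5: α=0, u≡2; β=-2, v≡1 (mod 5); (2|5)=-1, (1|5)=+1; sign (−1)^0·-1^-2·+1^0 = +1.
(a,b)_29: α=1, u≡7; β=0, v≡2 (mod 29); (7|29)=+1, (2|29)=-1; sign (−1)^0·+1^0·-1^1 = -1.
(a,b)_3: α=-2, u≡1; β=4, v≡2 (mod 3); (1|3)=+1, (2|3)=-1; sign (−1)^0·+1^4·-1^-2 = +1.
(a,b)_11: α=0, u≡3; β=-4, v≡1 (mod 11); (3|11)=+1, (1|11)=+1; sign (−1)^0·+1^-4·+1^0 = +1.
|Ram(-33263, 851)| = 2, even; anisotropic at {29, 37}.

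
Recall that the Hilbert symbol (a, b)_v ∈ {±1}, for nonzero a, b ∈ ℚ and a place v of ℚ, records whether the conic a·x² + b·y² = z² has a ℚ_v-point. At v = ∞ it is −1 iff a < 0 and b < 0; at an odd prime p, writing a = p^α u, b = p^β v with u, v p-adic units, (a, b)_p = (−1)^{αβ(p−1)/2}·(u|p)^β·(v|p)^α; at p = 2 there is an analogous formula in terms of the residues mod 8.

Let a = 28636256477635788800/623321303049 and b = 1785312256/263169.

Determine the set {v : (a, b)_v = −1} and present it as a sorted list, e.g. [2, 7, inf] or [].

Mod squares: a ≡ 23, b ≡ 35581. Check v ∈ {∞, 2, 3, 5, 7, 13, 17, 19, 23}.
v=5: a=5^2·(≡3), b=5^0·(≡4) mod 5; (3|5)=-1, (4|5)=+1; (−1)^{2·0·2}·(-1)^0·(+1)^2 = +1.
v=19: a=19^-4·(≡9), b=19^-2·(≡8) mod 19; (9|19)=+1, (8|19)=-1; (−1)^{-4·-2·9}·(+1)^-2·(-1)^-4 = +1.
v=∞: 23 > 0 and 35581 > 0  ⇒  (a,b)_∞ = +1.
v=2: v_2(a)=14, v_2(b)=10; units ≡ 7, 5 (mod 8); ε·ε+αω+βω = 1·0+14·1+10·0 ≡ 0  ⇒  (a,b)_2 = +1.
v=13: a=13^2·(≡9), b=13^1·(≡5) mod 13; (9|13)=+1, (5|13)=-1; (−1)^{2·1·6}·(+1)^1·(-1)^2 = +1.
v=7: a=7^6·(≡1), b=7^3·(≡4) mod 7; (1|7)=+1, (4|7)=+1; (−1)^{6·3·3}·(+1)^3·(+1)^6 = +1.
v=23: a=23^3·(≡18), b=23^1·(≡3) mod 23; (18|23)=+1, (3|23)=+1; (−1)^{3·1·11}·(+1)^1·(+1)^3 = -1.
v=17: a=17^2·(≡6), b=17^1·(≡2) mod 17; (6|17)=-1, (2|17)=+1; (−1)^{2·1·8}·(-1)^1·(+1)^2 = -1.
v=3: a=3^-14·(≡2), b=3^-6·(≡1) mod 3; (2|3)=-1, (1|3)=+1; (−1)^{-14·-6·1}·(-1)^-6·(+1)^-14 = +1.
|Ram(23, 35581)| = 2, even; anisotropic at {17, 23}.

[17, 23]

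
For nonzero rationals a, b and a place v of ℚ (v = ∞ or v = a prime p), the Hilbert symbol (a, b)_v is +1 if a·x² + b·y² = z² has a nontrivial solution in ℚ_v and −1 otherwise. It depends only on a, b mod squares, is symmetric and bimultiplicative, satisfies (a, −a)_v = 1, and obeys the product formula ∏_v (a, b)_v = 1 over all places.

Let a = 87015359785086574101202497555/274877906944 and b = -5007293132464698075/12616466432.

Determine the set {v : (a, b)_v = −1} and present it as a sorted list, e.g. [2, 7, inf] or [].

Mod squares: a ≡ 31395, b ≡ -141. Check v ∈ {∞, 2, 3, 5, 7, 11, 13, 23, 29, 43, 47, 53}.
v=13: a=13^5·(≡12), b=13^2·(≡5) mod 13; (12|13)=+1, (5|13)=-1; (−1)^{5·2·6}·(+1)^2·(-1)^5 = -1.
v=3: a=3^1·(≡1), b=3^5·(≡1) mod 3; (1|3)=+1, (1|3)=+1; (−1)^{1·5·1}·(+1)^5·(+1)^1 = -1.
v=47: a=47^2·(≡38), b=47^-1·(≡13) mod 47; (38|47)=-1, (13|47)=-1; (−1)^{2·-1·23}·(-1)^-1·(-1)^2 = -1.
v=5: a=5^1·(≡4), b=5^2·(≡1) mod 5; (4|5)=+1, (1|5)=+1; (−1)^{1·2·2}·(+1)^2·(+1)^1 = +1.
v=2: v_2(a)=-38, v_2(b)=-28; units ≡ 3, 3 (mod 8); ε·ε+αω+βω = 1·1+-38·1+-28·1 ≡ 1  ⇒  (a,b)_2 = -1.
v=23: a=23^3·(≡6), b=23^2·(≡21) mod 23; (6|23)=+1, (21|23)=-1; (−1)^{3·2·11}·(+1)^2·(-1)^3 = -1.
v=53: a=53^2·(≡3), b=53^0·(≡12) mod 53; (3|53)=-1, (12|53)=-1; (−1)^{2·0·26}·(-1)^0·(-1)^2 = +1.
v=∞: 31395 > 0 and -141 < 0  ⇒  (a,b)_∞ = +1.
v=43: a=43^0·(≡37), b=43^2·(≡21) mod 43; (37|43)=-1, (21|43)=+1; (−1)^{0·2·21}·(-1)^2·(+1)^0 = +1.
v=11: a=11^4·(≡9), b=11^2·(≡7) mod 11; (9|11)=+1, (7|11)=-1; (−1)^{4·2·5}·(+1)^2·(-1)^4 = +1.
v=29: a=29^2·(≡2), b=29^2·(≡20) mod 29; (2|29)=-1, (20|29)=+1; (−1)^{2·2·14}·(-1)^2·(+1)^2 = +1.
v=7: a=7^5·(≡6), b=7^2·(≡5) mod 7; (6|7)=-1, (5|7)=-1; (−1)^{5·2·3}·(-1)^2·(-1)^5 = -1.
Ram(31395, -141) = {2, 3, 7, 13, 23, 47}; no ℚ_2-point on the conic.

[2, 3, 7, 13, 23, 47]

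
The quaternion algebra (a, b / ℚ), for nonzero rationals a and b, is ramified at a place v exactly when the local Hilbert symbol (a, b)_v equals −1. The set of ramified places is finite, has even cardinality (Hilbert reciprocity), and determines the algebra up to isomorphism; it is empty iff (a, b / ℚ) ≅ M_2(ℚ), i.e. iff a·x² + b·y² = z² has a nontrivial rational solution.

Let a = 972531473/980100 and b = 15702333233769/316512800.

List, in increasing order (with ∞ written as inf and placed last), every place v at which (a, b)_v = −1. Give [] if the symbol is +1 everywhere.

[19, 31, 41, 53]

Mod squares: a ≡ 1457, b ≡ 578018. Check v ∈ {∞, 2, 3, 5, 7, 11, 13, 17, 19, 31, 37, 41, 43, 47, 53}.
v=19: a=19^2·(≡10), b=19^1·(≡18) mod 19; (10|19)=-1, (18|19)=-1; (−1)^{2·1·9}·(-1)^1·(-1)^2 = -1.
v=17: a=17^0·(≡5), b=17^-2·(≡15) mod 17; (5|17)=-1, (15|17)=+1; (−1)^{0·-2·8}·(-1)^-2·(+1)^0 = +1.
v=5: a=5^-2·(≡2), b=5^-2·(≡2) mod 5; (2|5)=-1, (2|5)=-1; (−1)^{-2·-2·2}·(-1)^-2·(-1)^-2 = +1.
v=53: a=53^0·(≡12), b=53^1·(≡26) mod 53; (12|53)=-1, (26|53)=-1; (−1)^{0·1·26}·(-1)^1·(-1)^0 = -1.
v=7: a=7^0·(≡2), b=7^3·(≡1) mod 7; (2|7)=+1, (1|7)=+1; (−1)^{0·3·3}·(+1)^3·(+1)^0 = +1.
v=3: a=3^-4·(≡2), b=3^8·(≡2) mod 3; (2|3)=-1, (2|3)=-1; (−1)^{-4·8·1}·(-1)^8·(-1)^-4 = +1.
v=∞: 1457 > 0 and 578018 > 0  ⇒  (a,b)_∞ = +1.
v=31: a=31^1·(≡19), b=31^0·(≡30) mod 31; (19|31)=+1, (30|31)=-1; (−1)^{1·0·15}·(+1)^0·(-1)^1 = -1.
v=13: a=13^0·(≡1), b=13^2·(≡12) mod 13; (1|13)=+1, (12|13)=+1; (−1)^{0·2·6}·(+1)^2·(+1)^0 = +1.
v=41: a=41^0·(≡26), b=41^1·(≡13) mod 41; (26|41)=-1, (13|41)=-1; (−1)^{0·1·20}·(-1)^1·(-1)^0 = -1.
v=11: a=11^-2·(≡3), b=11^0·(≡5) mod 11; (3|11)=+1, (5|11)=+1; (−1)^{-2·0·5}·(+1)^0·(+1)^-2 = +1.
v=2: v_2(a)=-2, v_2(b)=-5; units ≡ 1, 1 (mod 8); ε·ε+αω+βω = 0·0+-2·0+-5·0 ≡ 0  ⇒  (a,b)_2 = +1.
v=47: a=47^1·(≡35), b=47^0·(≡36) mod 47; (35|47)=-1, (36|47)=+1; (−1)^{1·0·23}·(-1)^0·(+1)^1 = +1.
v=37: a=37^0·(≡18), b=37^-2·(≡30) mod 37; (18|37)=-1, (30|37)=+1; (−1)^{0·-2·18}·(-1)^-2·(+1)^0 = +1.
v=43: a=43^2·(≡1), b=43^0·(≡42) mod 43; (1|43)=+1, (42|43)=-1; (−1)^{2·0·21}·(+1)^0·(-1)^2 = +1.
(1457, 578018 / ℚ) ramifies at {19, 31, 41, 53}: a division algebra.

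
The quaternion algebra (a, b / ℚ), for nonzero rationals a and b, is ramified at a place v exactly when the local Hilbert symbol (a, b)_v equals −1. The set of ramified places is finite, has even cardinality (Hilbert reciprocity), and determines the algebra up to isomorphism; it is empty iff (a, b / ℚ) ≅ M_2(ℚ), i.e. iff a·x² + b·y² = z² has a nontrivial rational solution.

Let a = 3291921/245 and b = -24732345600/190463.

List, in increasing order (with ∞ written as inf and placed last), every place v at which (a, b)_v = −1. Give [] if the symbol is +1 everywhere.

[5, 19, 23, 31]

(a, b) ≡ (203205, -13547) mod (ℚ^×)²; places V = {2, 3, 5, 7, 13, 19, 23, 31, ∞}.
(a,b)_7: α=-2, u≡2; β=-2, v≡5 (mod 7); (2|7)=+1, (5|7)=-1; sign (−1)^0·+1^-2·-1^-2 = +1.
(a,b)_∞: sgn(203205)=+, sgn(-13547)=−, so +1.
(a,b)_19: α=1, u≡1; β=1, v≡1 (mod 19); (1|19)=+1, (1|19)=+1; sign (−1)^1·+1^1·+1^1 = -1.
(a,b)_5: α=-1, u≡4; β=2, v≡2 (mod 5); (4|5)=+1, (2|5)=-1; sign (−1)^0·+1^2·-1^-1 = -1.
(a,b)_3: α=5, u≡1; β=8, v≡1 (mod 3); (1|3)=+1, (1|3)=+1; sign (−1)^0·+1^8·+1^5 = +1.
(a,b)_13: α=0, u≡2; β=-2, v≡10 (mod 13); (2|13)=-1, (10|13)=+1; sign (−1)^0·-1^-2·+1^0 = +1.
(a,b)_23: α=1, u≡6; β=-1, v≡2 (mod 23); (6|23)=+1, (2|23)=+1; sign (−1)^1·+1^-1·+1^1 = -1.
(a,b)_2: α=0, β=8; u≡5, v≡5 (mod 8); ε(u)ε(v)=0·0, αω(v)=0·1, βω(u)=8·1; sum ≡ 0  ⇒  +1.
(a,b)_31: α=1, u≡5; β=1, v≡19 (mod 31); (5|31)=+1, (19|31)=+1; sign (−1)^1·+1^1·+1^1 = -1.
(203205, -13547 / ℚ) ramifies at {5, 19, 23, 31}: a division algebra.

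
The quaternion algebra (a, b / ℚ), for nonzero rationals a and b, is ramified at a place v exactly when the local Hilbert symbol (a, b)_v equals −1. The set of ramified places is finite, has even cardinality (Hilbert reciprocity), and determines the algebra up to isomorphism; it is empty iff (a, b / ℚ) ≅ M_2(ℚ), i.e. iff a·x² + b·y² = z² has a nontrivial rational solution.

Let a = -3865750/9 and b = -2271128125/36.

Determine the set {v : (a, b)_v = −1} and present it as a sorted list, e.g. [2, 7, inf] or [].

[2, inf]

Mod squares: a ≡ -70, b ≡ -1645. Check v ∈ {∞, 2, 3, 5, 7, 47}.
v=3: a=3^-2·(≡2), b=3^-2·(≡2) mod 3; (2|3)=-1, (2|3)=-1; (−1)^{-2·-2·1}·(-1)^-2·(-1)^-2 = +1.
v=2: v_2(a)=1, v_2(b)=-2; units ≡ 5, 3 (mod 8); ε·ε+αω+βω = 0·1+1·1+-2·1 ≡ 1  ⇒  (a,b)_2 = -1.
v=7: a=7^1·(≡4), b=7^1·(≡3) mod 7; (4|7)=+1, (3|7)=-1; (−1)^{1·1·3}·(+1)^1·(-1)^1 = +1.
v=47: a=47^2·(≡4), b=47^3·(≡36) mod 47; (4|47)=+1, (36|47)=+1; (−1)^{2·3·23}·(+1)^3·(+1)^2 = +1.
v=5: a=5^3·(≡1), b=5^5·(≡4) mod 5; (1|5)=+1, (4|5)=+1; (−1)^{3·5·2}·(+1)^5·(+1)^3 = +1.
v=∞: -70 < 0 and -1645 < 0  ⇒  (a,b)_∞ = -1.
Ram(-70, -1645) = {2, ∞}; no ℚ_2-point on the conic.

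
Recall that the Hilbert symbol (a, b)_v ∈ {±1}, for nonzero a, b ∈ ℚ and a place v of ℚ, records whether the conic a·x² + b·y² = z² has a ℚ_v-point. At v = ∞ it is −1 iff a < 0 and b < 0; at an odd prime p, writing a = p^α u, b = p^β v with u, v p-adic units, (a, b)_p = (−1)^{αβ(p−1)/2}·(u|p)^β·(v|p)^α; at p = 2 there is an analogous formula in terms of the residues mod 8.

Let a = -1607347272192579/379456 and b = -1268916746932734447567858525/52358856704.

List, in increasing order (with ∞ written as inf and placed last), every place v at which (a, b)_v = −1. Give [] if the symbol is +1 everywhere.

(a, b) ≡ (-851, -1551) mod (ℚ^×)²; places V = {2, 3, 5, 7, 11, 19, 23, 37, 47, ∞}.
(a,b)_5: α=0, u≡1; β=2, v≡1 (mod 5); (1|5)=+1, (1|5)=+1; sign (−1)^0·+1^2·+1^0 = +1.
(a,b)_2: α=-6, β=-14; u≡5, v≡1 (mod 8); ε(u)ε(v)=0·0, αω(v)=-6·0, βω(u)=-14·1; sum ≡ 0  ⇒  +1.
(a,b)_37: α=1, u≡13; β=2, v≡11 (mod 37); (13|37)=-1, (11|37)=+1; sign (−1)^0·-1^2·+1^1 = +1.
(a,b)_11: α=-2, u≡6; β=-3, v≡7 (mod 11); (6|11)=-1, (7|11)=-1; sign (−1)^0·-1^-3·-1^-2 = -1.
(a,b)_7: α=-2, u≡3; β=-4, v≡5 (mod 7); (3|7)=-1, (5|7)=-1; sign (−1)^0·-1^-4·-1^-2 = +1.
(a,b)_19: α=4, u≡9; β=6, v≡17 (mod 19); (9|19)=+1, (17|19)=+1; sign (−1)^0·+1^6·+1^4 = +1.
(a,b)_23: α=1, u≡12; β=2, v≡18 (mod 23); (12|23)=+1, (18|23)=+1; sign (−1)^0·+1^2·+1^1 = +1.
(a,b)_3: α=8, u≡1; β=15, v≡2 (mod 3); (1|3)=+1, (2|3)=-1; sign (−1)^0·+1^15·-1^8 = +1.
(a,b)_47: α=2, u≡9; β=3, v≡18 (mod 47); (9|47)=+1, (18|47)=+1; sign (−1)^0·+1^3·+1^2 = +1.
(a,b)_∞: sgn(-851)=−, sgn(-1551)=−, so -1.
|Ram(-851, -1551)| = 2, even; anisotropic at {11, ∞}.

[11, inf]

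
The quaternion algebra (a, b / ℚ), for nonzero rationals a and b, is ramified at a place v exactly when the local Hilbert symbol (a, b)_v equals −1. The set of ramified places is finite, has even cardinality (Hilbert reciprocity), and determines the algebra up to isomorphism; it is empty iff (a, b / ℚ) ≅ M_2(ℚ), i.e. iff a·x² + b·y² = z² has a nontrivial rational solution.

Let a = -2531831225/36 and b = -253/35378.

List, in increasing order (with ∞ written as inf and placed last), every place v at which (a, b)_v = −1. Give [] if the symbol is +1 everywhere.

(a, b) ≡ (-17081, -506) mod (ℚ^×)²; places V = {2, 3, 5, 7, 11, 19, 23, 29, 31, ∞}.
(a,b)_3: α=-2, u≡1; β=0, v≡1 (mod 3); (1|3)=+1, (1|3)=+1; sign (−1)^0·+1^0·+1^-2 = +1.
(a,b)_19: α=1, u≡18; β=-2, v≡17 (mod 19); (18|19)=-1, (17|19)=+1; sign (−1)^0·-1^-2·+1^1 = +1.
(a,b)_11: α=2, u≡10; β=1, v≡5 (mod 11); (10|11)=-1, (5|11)=+1; sign (−1)^0·-1^1·+1^2 = -1.
(a,b)_2: α=-2, β=-1; u≡7, v≡3 (mod 8); ε(u)ε(v)=1·1, αω(v)=-2·1, βω(u)=-1·0; sum ≡ 1  ⇒  -1.
(a,b)_5: α=2, u≡1; β=0, v≡4 (mod 5); (1|5)=+1, (4|5)=+1; sign (−1)^0·+1^0·+1^2 = +1.
(a,b)_23: α=0, u≡8; β=1, v≡3 (mod 23); (8|23)=+1, (3|23)=+1; sign (−1)^0·+1^1·+1^0 = +1.
(a,b)_∞: sgn(-17081)=−, sgn(-506)=−, so -1.
(a,b)_29: α=1, u≡13; β=0, v≡25 (mod 29); (13|29)=+1, (25|29)=+1; sign (−1)^0·+1^0·+1^1 = +1.
(a,b)_31: α=1, u≡1; β=0, v≡17 (mod 31); (1|31)=+1, (17|31)=-1; sign (−1)^0·+1^0·-1^1 = -1.
(a,b)_7: α=2, u≡6; β=-2, v≡6 (mod 7); (6|7)=-1, (6|7)=-1; sign (−1)^0·-1^-2·-1^2 = +1.
Ram(-17081, -506) = {2, 11, 31, ∞}; no ℚ_2-point on the conic.

[2, 11, 31, inf]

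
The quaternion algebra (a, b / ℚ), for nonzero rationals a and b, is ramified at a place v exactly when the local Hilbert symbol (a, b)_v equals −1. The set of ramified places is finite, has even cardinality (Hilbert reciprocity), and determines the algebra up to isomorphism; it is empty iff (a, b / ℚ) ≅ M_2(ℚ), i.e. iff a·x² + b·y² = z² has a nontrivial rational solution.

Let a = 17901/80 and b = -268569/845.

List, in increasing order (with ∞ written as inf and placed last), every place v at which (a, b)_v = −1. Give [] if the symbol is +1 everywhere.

[7, 29]

Mod squares: a ≡ 1105, b ≡ -3045. Check v ∈ {∞, 2, 3, 5, 7, 13, 17, 29}.
v=29: a=29^0·(≡3), b=29^1·(≡12) mod 29; (3|29)=-1, (12|29)=-1; (−1)^{0·1·14}·(-1)^1·(-1)^0 = -1.
v=13: a=13^1·(≡6), b=13^-2·(≡10) mod 13; (6|13)=-1, (10|13)=+1; (−1)^{1·-2·6}·(-1)^-2·(+1)^1 = +1.
v=17: a=17^1·(≡7), b=17^0·(≡4) mod 17; (7|17)=-1, (4|17)=+1; (−1)^{1·0·8}·(-1)^0·(+1)^1 = +1.
v=7: a=7^0·(≡3), b=7^3·(≡3) mod 7; (3|7)=-1, (3|7)=-1; (−1)^{0·3·3}·(-1)^3·(-1)^0 = -1.
v=2: v_2(a)=-4, v_2(b)=0; units ≡ 1, 3 (mod 8); ε·ε+αω+βω = 0·1+-4·1+0·0 ≡ 0  ⇒  (a,b)_2 = +1.
v=5: a=5^-1·(≡1), b=5^-1·(≡4) mod 5; (1|5)=+1, (4|5)=+1; (−1)^{-1·-1·2}·(+1)^-1·(+1)^-1 = +1.
v=∞: 1105 > 0 and -3045 < 0  ⇒  (a,b)_∞ = +1.
v=3: a=3^4·(≡1), b=3^3·(≡2) mod 3; (1|3)=+1, (2|3)=-1; (−1)^{4·3·1}·(+1)^3·(-1)^4 = +1.
(1105, -3045 / ℚ) ramifies at {7, 29}: a division algebra.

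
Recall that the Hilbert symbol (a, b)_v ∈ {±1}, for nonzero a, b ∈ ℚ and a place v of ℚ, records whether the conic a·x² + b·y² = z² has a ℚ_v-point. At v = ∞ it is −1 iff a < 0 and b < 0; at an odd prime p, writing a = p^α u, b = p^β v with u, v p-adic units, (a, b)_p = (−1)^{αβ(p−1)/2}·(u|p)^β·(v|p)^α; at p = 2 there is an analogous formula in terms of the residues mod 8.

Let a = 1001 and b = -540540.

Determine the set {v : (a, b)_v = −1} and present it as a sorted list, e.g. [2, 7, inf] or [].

Mod squares: a ≡ 1001, b ≡ -15015. Check v ∈ {∞, 2, 3, 5, 7, 11, 13}.
v=3: a=3^0·(≡2), b=3^3·(≡2) mod 3; (2|3)=-1, (2|3)=-1; (−1)^{0·3·1}·(-1)^3·(-1)^0 = -1.
v=∞: 1001 > 0 and -15015 < 0  ⇒  (a,b)_∞ = +1.
v=7: a=7^1·(≡3), b=7^1·(≡4) mod 7; (3|7)=-1, (4|7)=+1; (−1)^{1·1·3}·(-1)^1·(+1)^1 = +1.
v=13: a=13^1·(≡12), b=13^1·(≡7) mod 13; (12|13)=+1, (7|13)=-1; (−1)^{1·1·6}·(+1)^1·(-1)^1 = -1.
v=11: a=11^1·(≡3), b=11^1·(≡8) mod 11; (3|11)=+1, (8|11)=-1; (−1)^{1·1·5}·(+1)^1·(-1)^1 = +1.
v=2: v_2(a)=0, v_2(b)=2; units ≡ 1, 1 (mod 8); ε·ε+αω+βω = 0·0+0·0+2·0 ≡ 0  ⇒  (a,b)_2 = +1.
v=5: a=5^0·(≡1), b=5^1·(≡2) mod 5; (1|5)=+1, (2|5)=-1; (−1)^{0·1·2}·(+1)^1·(-1)^0 = +1.
(1001, -15015 / ℚ) ramifies at {3, 13}: a division algebra.

[3, 13]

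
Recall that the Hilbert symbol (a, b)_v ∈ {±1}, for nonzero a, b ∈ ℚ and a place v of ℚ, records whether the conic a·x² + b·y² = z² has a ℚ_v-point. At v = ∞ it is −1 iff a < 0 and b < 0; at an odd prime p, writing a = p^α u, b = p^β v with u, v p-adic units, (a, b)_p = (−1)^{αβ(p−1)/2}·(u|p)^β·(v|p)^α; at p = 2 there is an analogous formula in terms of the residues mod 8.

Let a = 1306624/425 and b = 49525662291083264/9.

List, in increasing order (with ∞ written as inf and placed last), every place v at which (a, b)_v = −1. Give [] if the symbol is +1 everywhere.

[17, 19]

Mod squares: a ≡ 5423, b ≡ 209. Check v ∈ {∞, 2, 3, 5, 11, 13, 17, 19, 29}.
v=29: a=29^1·(≡1), b=29^4·(≡7) mod 29; (1|29)=+1, (7|29)=+1; (−1)^{1·4·14}·(+1)^4·(+1)^1 = +1.
v=17: a=17^-1·(≡9), b=17^0·(≡3) mod 17; (9|17)=+1, (3|17)=-1; (−1)^{-1·0·8}·(+1)^0·(-1)^-1 = -1.
v=∞: 5423 > 0 and 209 > 0  ⇒  (a,b)_∞ = +1.
v=3: a=3^0·(≡2), b=3^-2·(≡2) mod 3; (2|3)=-1, (2|3)=-1; (−1)^{0·-2·1}·(-1)^-2·(-1)^0 = +1.
v=5: a=5^-2·(≡2), b=5^0·(≡1) mod 5; (2|5)=-1, (1|5)=+1; (−1)^{-2·0·2}·(-1)^0·(+1)^-2 = +1.
v=19: a=19^0·(≡10), b=19^1·(≡11) mod 19; (10|19)=-1, (11|19)=+1; (−1)^{0·1·9}·(-1)^1·(+1)^0 = -1.
v=2: v_2(a)=12, v_2(b)=14; units ≡ 7, 1 (mod 8); ε·ε+αω+βω = 1·0+12·0+14·0 ≡ 0  ⇒  (a,b)_2 = +1.
v=13: a=13^0·(≡8), b=13^2·(≡1) mod 13; (8|13)=-1, (1|13)=+1; (−1)^{0·2·6}·(-1)^2·(+1)^0 = +1.
v=11: a=11^1·(≡4), b=11^3·(≡2) mod 11; (4|11)=+1, (2|11)=-1; (−1)^{1·3·5}·(+1)^3·(-1)^1 = +1.
Ram(5423, 209) = {17, 19}; no ℚ_17-point on the conic.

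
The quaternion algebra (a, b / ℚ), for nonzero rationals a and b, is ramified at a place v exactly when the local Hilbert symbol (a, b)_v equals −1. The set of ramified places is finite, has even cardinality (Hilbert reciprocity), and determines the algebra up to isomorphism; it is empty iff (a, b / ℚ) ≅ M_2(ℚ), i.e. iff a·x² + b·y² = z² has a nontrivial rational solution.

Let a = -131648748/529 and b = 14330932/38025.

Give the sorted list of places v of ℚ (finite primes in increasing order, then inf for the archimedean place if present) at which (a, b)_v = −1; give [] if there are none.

(a, b) ≡ (-113883, 253) mod (ℚ^×)²; places V = {2, 3, 5, 7, 11, 13, 17, 23, 29, ∞}.
(a,b)_29: α=1, u≡11; β=0, v≡10 (mod 29); (11|29)=-1, (10|29)=-1; sign (−1)^0·-1^0·-1^1 = -1.
(a,b)_∞: sgn(-113883)=−, sgn(253)=+, so +1.
(a,b)_2: α=2, β=2; u≡5, v≡5 (mod 8); ε(u)ε(v)=0·0, αω(v)=2·1, βω(u)=2·1; sum ≡ 0  ⇒  +1.
(a,b)_5: α=0, u≡3; β=-2, v≡2 (mod 5); (3|5)=-1, (2|5)=-1; sign (−1)^0·-1^-2·-1^0 = +1.
(a,b)_17: α=3, u≡15; β=2, v≡13 (mod 17); (15|17)=+1, (13|17)=+1; sign (−1)^0·+1^2·+1^3 = +1.
(a,b)_23: α=-2, u≡9; β=1, v≡10 (mod 23); (9|23)=+1, (10|23)=-1; sign (−1)^0·+1^1·-1^-2 = +1.
(a,b)_11: α=1, u≡9; β=1, v≡3 (mod 11); (9|11)=+1, (3|11)=+1; sign (−1)^1·+1^1·+1^1 = -1.
(a,b)_3: α=1, u≡1; β=-2, v≡1 (mod 3); (1|3)=+1, (1|3)=+1; sign (−1)^0·+1^-2·+1^1 = +1.
(a,b)_7: α=1, u≡5; β=2, v≡1 (mod 7); (5|7)=-1, (1|7)=+1; sign (−1)^0·-1^2·+1^1 = +1.
(a,b)_13: α=0, u≡9; β=-2, v≡11 (mod 13); (9|13)=+1, (11|13)=-1; sign (−1)^0·+1^-2·-1^0 = +1.
|Ram(-113883, 253)| = 2, even; anisotropic at {11, 29}.

[11, 29]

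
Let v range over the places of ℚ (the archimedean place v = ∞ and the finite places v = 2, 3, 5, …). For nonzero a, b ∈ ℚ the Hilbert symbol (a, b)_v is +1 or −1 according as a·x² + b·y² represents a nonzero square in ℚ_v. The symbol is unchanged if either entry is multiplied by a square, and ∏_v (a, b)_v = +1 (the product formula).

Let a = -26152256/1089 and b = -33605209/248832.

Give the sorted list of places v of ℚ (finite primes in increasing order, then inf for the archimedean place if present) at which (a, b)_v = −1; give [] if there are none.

[17, inf]

Mod squares: a ≡ -221, b ≡ -3. Check v ∈ {∞, 2, 3, 11, 13, 17, 31, 43}.
v=17: a=17^1·(≡13), b=17^2·(≡11) mod 17; (13|17)=+1, (11|17)=-1; (−1)^{1·2·8}·(+1)^2·(-1)^1 = -1.
v=43: a=43^2·(≡34), b=43^0·(≡31) mod 43; (34|43)=-1, (31|43)=+1; (−1)^{2·0·21}·(-1)^0·(+1)^2 = +1.
v=2: v_2(a)=6, v_2(b)=-10; units ≡ 3, 5 (mod 8); ε·ε+αω+βω = 1·0+6·1+-10·1 ≡ 0  ⇒  (a,b)_2 = +1.
v=31: a=31^0·(≡22), b=31^2·(≡25) mod 31; (22|31)=-1, (25|31)=+1; (−1)^{0·2·15}·(-1)^2·(+1)^0 = +1.
v=∞: -221 < 0 and -3 < 0  ⇒  (a,b)_∞ = -1.
v=3: a=3^-2·(≡1), b=3^-5·(≡2) mod 3; (1|3)=+1, (2|3)=-1; (−1)^{-2·-5·1}·(+1)^-5·(-1)^-2 = +1.
v=11: a=11^-2·(≡10), b=11^2·(≡10) mod 11; (10|11)=-1, (10|11)=-1; (−1)^{-2·2·5}·(-1)^2·(-1)^-2 = +1.
v=13: a=13^1·(≡9), b=13^0·(≡1) mod 13; (9|13)=+1, (1|13)=+1; (−1)^{1·0·6}·(+1)^0·(+1)^1 = +1.
(-221, -3 / ℚ) ramifies at {17, ∞}: a division algebra.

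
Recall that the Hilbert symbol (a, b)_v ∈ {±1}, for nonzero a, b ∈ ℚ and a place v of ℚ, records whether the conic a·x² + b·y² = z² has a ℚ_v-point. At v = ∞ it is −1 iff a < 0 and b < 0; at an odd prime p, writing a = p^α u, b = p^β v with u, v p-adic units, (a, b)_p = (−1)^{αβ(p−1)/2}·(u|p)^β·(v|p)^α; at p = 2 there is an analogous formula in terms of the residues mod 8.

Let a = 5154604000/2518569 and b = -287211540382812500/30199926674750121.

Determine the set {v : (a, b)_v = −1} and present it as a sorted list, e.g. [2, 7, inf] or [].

[5, 13]

(a, b) ≡ (910, -5) mod (ℚ^×)²; places V = {2, 3, 5, 7, 13, 17, 23, 43, ∞}.
(a,b)_7: α=3, u≡2; β=6, v≡2 (mod 7); (2|7)=+1, (2|7)=+1; sign (−1)^0·+1^6·+1^3 = +1.
(a,b)_3: α=-2, u≡1; β=-6, v≡1 (mod 3); (1|3)=+1, (1|3)=+1; sign (−1)^0·+1^-6·+1^-2 = +1.
(a,b)_43: α=0, u≡42; β=2, v≡11 (mod 43); (42|43)=-1, (11|43)=+1; sign (−1)^0·-1^2·+1^0 = +1.
(a,b)_17: α=2, u≡4; β=0, v≡10 (mod 17); (4|17)=+1, (10|17)=-1; sign (−1)^0·+1^0·-1^2 = +1.
(a,b)_23: α=-4, u≡1; β=-10, v≡13 (mod 23); (1|23)=+1, (13|23)=+1; sign (−1)^0·+1^-10·+1^-4 = +1.
(a,b)_∞: sgn(910)=+, sgn(-5)=−, so +1.
(a,b)_5: α=3, u≡3; β=9, v≡4 (mod 5); (3|5)=-1, (4|5)=+1; sign (−1)^0·-1^9·+1^3 = -1.
(a,b)_13: α=1, u≡5; β=2, v≡7 (mod 13); (5|13)=-1, (7|13)=-1; sign (−1)^0·-1^2·-1^1 = -1.
(a,b)_2: α=5, β=2; u≡7, v≡3 (mod 8); ε(u)ε(v)=1·1, αω(v)=5·1, βω(u)=2·0; sum ≡ 0  ⇒  +1.
Ram(910, -5) = {5, 13}; no ℚ_5-point on the conic.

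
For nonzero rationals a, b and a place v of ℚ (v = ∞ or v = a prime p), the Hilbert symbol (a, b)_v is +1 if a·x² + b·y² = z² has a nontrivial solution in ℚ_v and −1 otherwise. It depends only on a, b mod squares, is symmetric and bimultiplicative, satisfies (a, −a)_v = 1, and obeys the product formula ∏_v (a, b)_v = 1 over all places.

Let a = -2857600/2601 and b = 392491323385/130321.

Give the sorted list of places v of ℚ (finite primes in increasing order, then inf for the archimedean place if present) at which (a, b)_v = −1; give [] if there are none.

(a, b) ≡ (-1786, 1614865) mod (ℚ^×)²; places V = {2, 3, 5, 7, 17, 19, 29, 37, 43, 47, ∞}.
(a,b)_∞: sgn(-1786)=−, sgn(1614865)=+, so +1.
(a,b)_17: α=-2, u≡13; β=2, v≡9 (mod 17); (13|17)=+1, (9|17)=+1; sign (−1)^0·+1^2·+1^-2 = +1.
(a,b)_29: α=0, u≡3; β=3, v≡1 (mod 29); (3|29)=-1, (1|29)=+1; sign (−1)^0·-1^3·+1^0 = -1.
(a,b)_19: α=1, u≡17; β=-4, v≡17 (mod 19); (17|19)=+1, (17|19)=+1; sign (−1)^0·+1^-4·+1^1 = +1.
(a,b)_7: α=0, u≡6; β=1, v≡3 (mod 7); (6|7)=-1, (3|7)=-1; sign (−1)^0·-1^1·-1^0 = -1.
(a,b)_37: α=0, u≡12; β=1, v≡35 (mod 37); (12|37)=+1, (35|37)=-1; sign (−1)^0·+1^1·-1^0 = +1.
(a,b)_47: α=1, u≡7; β=0, v≡19 (mod 47); (7|47)=+1, (19|47)=-1; sign (−1)^0·+1^0·-1^1 = -1.
(a,b)_5: α=2, u≡1; β=1, v≡2 (mod 5); (1|5)=+1, (2|5)=-1; sign (−1)^0·+1^1·-1^2 = +1.
(a,b)_43: α=0, u≡27; β=1, v≡40 (mod 43); (27|43)=-1, (40|43)=+1; sign (−1)^0·-1^1·+1^0 = -1.
(a,b)_2: α=7, β=0; u≡3, v≡1 (mod 8); ε(u)ε(v)=1·0, αω(v)=7·0, βω(u)=0·1; sum ≡ 0  ⇒  +1.
(a,b)_3: α=-2, u≡2; β=0, v≡1 (mod 3); (2|3)=-1, (1|3)=+1; sign (−1)^0·-1^0·+1^-2 = +1.
|Ram(-1786, 1614865)| = 4, even; anisotropic at {7, 29, 43, 47}.

[7, 29, 43, 47]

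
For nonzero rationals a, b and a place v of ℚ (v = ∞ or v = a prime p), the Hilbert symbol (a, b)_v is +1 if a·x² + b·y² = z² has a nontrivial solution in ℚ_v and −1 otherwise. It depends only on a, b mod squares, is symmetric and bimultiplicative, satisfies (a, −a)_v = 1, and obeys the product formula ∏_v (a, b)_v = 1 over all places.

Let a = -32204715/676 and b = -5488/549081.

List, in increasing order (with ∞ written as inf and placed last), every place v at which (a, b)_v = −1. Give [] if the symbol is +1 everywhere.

[3, 5, 7, 17, 19, inf]

(a, b) ≡ (-111435, -7) mod (ℚ^×)²; places V = {2, 3, 5, 7, 13, 17, 19, 23, ∞}.
(a,b)_17: α=3, u≡11; β=0, v≡7 (mod 17); (11|17)=-1, (7|17)=-1; sign (−1)^0·-1^0·-1^3 = -1.
(a,b)_7: α=0, u≡6; β=3, v≡5 (mod 7); (6|7)=-1, (5|7)=-1; sign (−1)^0·-1^3·-1^0 = -1.
(a,b)_13: α=-2, u≡4; β=-2, v≡2 (mod 13); (4|13)=+1, (2|13)=-1; sign (−1)^0·+1^-2·-1^-2 = +1.
(a,b)_19: α=1, u≡16; β=-2, v≡3 (mod 19); (16|19)=+1, (3|19)=-1; sign (−1)^0·+1^-2·-1^1 = -1.
(a,b)_23: α=1, u≡9; β=0, v≡16 (mod 23); (9|23)=+1, (16|23)=+1; sign (−1)^0·+1^0·+1^1 = +1.
(a,b)_3: α=1, u≡1; β=-2, v≡2 (mod 3); (1|3)=+1, (2|3)=-1; sign (−1)^0·+1^-2·-1^1 = -1.
(a,b)_5: α=1, u≡2; β=0, v≡2 (mod 5); (2|5)=-1, (2|5)=-1; sign (−1)^0·-1^0·-1^1 = -1.
(a,b)_2: α=-2, β=4; u≡5, v≡1 (mod 8); ε(u)ε(v)=0·0, αω(v)=-2·0, βω(u)=4·1; sum ≡ 0  ⇒  +1.
(a,b)_∞: sgn(-111435)=−, sgn(-7)=−, so -1.
Ram(-111435, -7) = {3, 5, 7, 17, 19, ∞}; no ℚ_3-point on the conic.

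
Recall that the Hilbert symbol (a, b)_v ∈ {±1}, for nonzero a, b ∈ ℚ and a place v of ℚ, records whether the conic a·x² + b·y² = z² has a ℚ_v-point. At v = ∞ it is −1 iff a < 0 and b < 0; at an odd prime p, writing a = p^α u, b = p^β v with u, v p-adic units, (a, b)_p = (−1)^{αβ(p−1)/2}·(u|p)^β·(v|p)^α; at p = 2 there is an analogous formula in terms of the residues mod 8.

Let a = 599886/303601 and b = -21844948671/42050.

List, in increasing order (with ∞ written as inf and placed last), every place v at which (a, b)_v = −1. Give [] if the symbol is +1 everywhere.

Mod squares: a ≡ 14, b ≡ -78. Check v ∈ {∞, 2, 3, 5, 7, 13, 19, 23, 29}.
v=13: a=13^0·(≡12), b=13^1·(≡6) mod 13; (12|13)=+1, (6|13)=-1; (−1)^{0·1·6}·(+1)^1·(-1)^0 = +1.
v=2: v_2(a)=1, v_2(b)=-1; units ≡ 7, 1 (mod 8); ε·ε+αω+βω = 1·0+1·0+-1·0 ≡ 0  ⇒  (a,b)_2 = +1.
v=23: a=23^2·(≡7), b=23^2·(≡19) mod 23; (7|23)=-1, (19|23)=-1; (−1)^{2·2·11}·(-1)^2·(-1)^2 = +1.
v=29: a=29^-2·(≡15), b=29^-2·(≡4) mod 29; (15|29)=-1, (4|29)=+1; (−1)^{-2·-2·14}·(-1)^-2·(+1)^-2 = +1.
v=19: a=19^-2·(≡15), b=19^0·(≡9) mod 19; (15|19)=-1, (9|19)=+1; (−1)^{-2·0·9}·(-1)^0·(+1)^-2 = +1.
v=7: a=7^1·(≡1), b=7^6·(≡3) mod 7; (1|7)=+1, (3|7)=-1; (−1)^{1·6·3}·(+1)^6·(-1)^1 = -1.
v=∞: 14 > 0 and -78 < 0  ⇒  (a,b)_∞ = +1.
v=5: a=5^0·(≡1), b=5^-2·(≡2) mod 5; (1|5)=+1, (2|5)=-1; (−1)^{0·-2·2}·(+1)^-2·(-1)^0 = +1.
v=3: a=3^4·(≡2), b=3^3·(≡1) mod 3; (2|3)=-1, (1|3)=+1; (−1)^{4·3·1}·(-1)^3·(+1)^4 = -1.
(14, -78 / ℚ) ramifies at {3, 7}: a division algebra.

[3, 7]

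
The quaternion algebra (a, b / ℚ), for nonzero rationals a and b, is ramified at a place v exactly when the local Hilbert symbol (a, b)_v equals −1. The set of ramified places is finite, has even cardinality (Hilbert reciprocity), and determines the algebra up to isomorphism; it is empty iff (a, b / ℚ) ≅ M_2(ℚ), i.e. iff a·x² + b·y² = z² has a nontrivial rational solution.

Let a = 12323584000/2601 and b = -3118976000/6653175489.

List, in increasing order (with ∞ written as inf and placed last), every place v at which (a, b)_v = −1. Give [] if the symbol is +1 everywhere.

Mod squares: a ≡ 910, b ≡ -35. Check v ∈ {∞, 2, 3, 5, 7, 13, 17, 19, 23, 53, 59}.
v=5: a=5^3·(≡2), b=5^3·(≡3) mod 5; (2|5)=-1, (3|5)=-1; (−1)^{3·3·2}·(-1)^3·(-1)^3 = +1.
v=19: a=19^0·(≡17), b=19^-2·(≡8) mod 19; (17|19)=+1, (8|19)=-1; (−1)^{0·-2·9}·(+1)^-2·(-1)^0 = +1.
v=53: a=53^0·(≡11), b=53^-2·(≡3) mod 53; (11|53)=+1, (3|53)=-1; (−1)^{0·-2·26}·(+1)^-2·(-1)^0 = +1.
v=23: a=23^2·(≡18), b=23^0·(≡15) mod 23; (18|23)=+1, (15|23)=-1; (−1)^{2·0·11}·(+1)^0·(-1)^2 = +1.
v=2: v_2(a)=11, v_2(b)=10; units ≡ 7, 5 (mod 8); ε·ε+αω+βω = 1·0+11·1+10·0 ≡ 1  ⇒  (a,b)_2 = -1.
v=∞: 910 > 0 and -35 < 0  ⇒  (a,b)_∞ = +1.
v=7: a=7^1·(≡4), b=7^1·(≡2) mod 7; (4|7)=+1, (2|7)=+1; (−1)^{1·1·3}·(+1)^1·(+1)^1 = -1.
v=17: a=17^-2·(≡13), b=17^0·(≡9) mod 17; (13|17)=+1, (9|17)=+1; (−1)^{-2·0·8}·(+1)^0·(+1)^-2 = +1.
v=59: a=59^0·(≡1), b=59^2·(≡14) mod 59; (1|59)=+1, (14|59)=-1; (−1)^{0·2·29}·(+1)^2·(-1)^0 = +1.
v=3: a=3^-2·(≡1), b=3^-8·(≡1) mod 3; (1|3)=+1, (1|3)=+1; (−1)^{-2·-8·1}·(+1)^-8·(+1)^-2 = +1.
v=13: a=13^1·(≡5), b=13^0·(≡10) mod 13; (5|13)=-1, (10|13)=+1; (−1)^{1·0·6}·(-1)^0·(+1)^1 = +1.
Ram(910, -35) = {2, 7}; no ℚ_2-point on the conic.

[2, 7]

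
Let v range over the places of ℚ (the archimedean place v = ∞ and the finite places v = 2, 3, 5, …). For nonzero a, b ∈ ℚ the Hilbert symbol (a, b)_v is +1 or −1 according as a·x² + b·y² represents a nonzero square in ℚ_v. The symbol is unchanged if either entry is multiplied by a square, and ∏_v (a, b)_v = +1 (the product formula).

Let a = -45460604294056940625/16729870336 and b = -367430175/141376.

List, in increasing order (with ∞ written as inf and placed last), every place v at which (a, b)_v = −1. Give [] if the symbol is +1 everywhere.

Mod squares: a ≡ -145, b ≡ -7. Check v ∈ {∞, 2, 3, 5, 7, 13, 23, 29, 41, 43, 47}.
v=43: a=43^-2·(≡19), b=43^0·(≡15) mod 43; (19|43)=-1, (15|43)=+1; (−1)^{-2·0·21}·(-1)^0·(+1)^-2 = +1.
v=41: a=41^2·(≡26), b=41^0·(≡38) mod 41; (26|41)=-1, (38|41)=-1; (−1)^{2·0·20}·(-1)^0·(-1)^2 = +1.
v=23: a=23^2·(≡13), b=23^2·(≡18) mod 23; (13|23)=+1, (18|23)=+1; (−1)^{2·2·11}·(+1)^2·(+1)^2 = +1.
v=∞: -145 < 0 and -7 < 0  ⇒  (a,b)_∞ = -1.
v=2: v_2(a)=-12, v_2(b)=-6; units ≡ 7, 1 (mod 8); ε·ε+αω+βω = 1·0+-12·0+-6·0 ≡ 0  ⇒  (a,b)_2 = +1.
v=3: a=3^4·(≡2), b=3^4·(≡2) mod 3; (2|3)=-1, (2|3)=-1; (−1)^{4·4·1}·(-1)^4·(-1)^4 = +1.
v=29: a=29^3·(≡4), b=29^0·(≡28) mod 29; (4|29)=+1, (28|29)=+1; (−1)^{3·0·14}·(+1)^0·(+1)^3 = +1.
v=5: a=5^5·(≡4), b=5^2·(≡3) mod 5; (4|5)=+1, (3|5)=-1; (−1)^{5·2·2}·(+1)^2·(-1)^5 = -1.
v=13: a=13^2·(≡6), b=13^0·(≡5) mod 13; (6|13)=-1, (5|13)=-1; (−1)^{2·0·6}·(-1)^0·(-1)^2 = +1.
v=47: a=47^-2·(≡23), b=47^-2·(≡13) mod 47; (23|47)=-1, (13|47)=-1; (−1)^{-2·-2·23}·(-1)^-2·(-1)^-2 = +1.
v=7: a=7^2·(≡2), b=7^3·(≡5) mod 7; (2|7)=+1, (5|7)=-1; (−1)^{2·3·3}·(+1)^3·(-1)^2 = +1.
(-145, -7 / ℚ) ramifies at {5, ∞}: a division algebra.

[5, inf]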